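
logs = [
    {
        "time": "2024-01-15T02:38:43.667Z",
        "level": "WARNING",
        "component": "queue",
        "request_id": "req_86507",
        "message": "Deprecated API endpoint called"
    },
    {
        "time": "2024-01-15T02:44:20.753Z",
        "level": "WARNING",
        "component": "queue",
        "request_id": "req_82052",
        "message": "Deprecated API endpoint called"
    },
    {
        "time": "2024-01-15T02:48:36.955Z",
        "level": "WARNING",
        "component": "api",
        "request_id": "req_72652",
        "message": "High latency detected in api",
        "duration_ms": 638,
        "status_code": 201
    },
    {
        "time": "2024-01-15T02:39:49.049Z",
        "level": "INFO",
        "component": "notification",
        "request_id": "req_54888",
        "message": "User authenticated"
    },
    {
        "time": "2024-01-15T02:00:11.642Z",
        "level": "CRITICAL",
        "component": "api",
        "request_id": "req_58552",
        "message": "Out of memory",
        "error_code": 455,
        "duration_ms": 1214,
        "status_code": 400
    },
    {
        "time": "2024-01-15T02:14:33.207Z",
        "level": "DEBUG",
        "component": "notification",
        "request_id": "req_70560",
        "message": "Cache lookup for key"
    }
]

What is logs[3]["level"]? "INFO"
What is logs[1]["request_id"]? "req_82052"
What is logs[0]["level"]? "WARNING"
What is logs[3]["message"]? "User authenticated"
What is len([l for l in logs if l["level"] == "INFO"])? 1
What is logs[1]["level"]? "WARNING"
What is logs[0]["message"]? "Deprecated API endpoint called"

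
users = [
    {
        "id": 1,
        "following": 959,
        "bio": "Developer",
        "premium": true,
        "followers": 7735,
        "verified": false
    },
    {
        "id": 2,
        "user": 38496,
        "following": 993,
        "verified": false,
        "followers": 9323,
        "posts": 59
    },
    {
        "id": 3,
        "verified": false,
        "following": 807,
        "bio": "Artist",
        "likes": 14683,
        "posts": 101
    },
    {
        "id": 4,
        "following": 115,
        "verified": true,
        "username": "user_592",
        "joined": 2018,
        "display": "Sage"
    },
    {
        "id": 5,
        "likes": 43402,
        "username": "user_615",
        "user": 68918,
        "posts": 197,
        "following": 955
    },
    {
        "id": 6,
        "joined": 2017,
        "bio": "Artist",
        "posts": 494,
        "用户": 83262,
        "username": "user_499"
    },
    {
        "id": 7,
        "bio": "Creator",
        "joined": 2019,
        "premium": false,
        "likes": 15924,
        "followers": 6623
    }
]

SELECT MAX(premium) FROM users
True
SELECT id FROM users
[1, 2, 3, 4, 5, 6, 7]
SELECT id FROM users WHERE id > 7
[]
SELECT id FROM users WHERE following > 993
[]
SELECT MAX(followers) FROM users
9323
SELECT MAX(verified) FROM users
True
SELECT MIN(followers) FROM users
6623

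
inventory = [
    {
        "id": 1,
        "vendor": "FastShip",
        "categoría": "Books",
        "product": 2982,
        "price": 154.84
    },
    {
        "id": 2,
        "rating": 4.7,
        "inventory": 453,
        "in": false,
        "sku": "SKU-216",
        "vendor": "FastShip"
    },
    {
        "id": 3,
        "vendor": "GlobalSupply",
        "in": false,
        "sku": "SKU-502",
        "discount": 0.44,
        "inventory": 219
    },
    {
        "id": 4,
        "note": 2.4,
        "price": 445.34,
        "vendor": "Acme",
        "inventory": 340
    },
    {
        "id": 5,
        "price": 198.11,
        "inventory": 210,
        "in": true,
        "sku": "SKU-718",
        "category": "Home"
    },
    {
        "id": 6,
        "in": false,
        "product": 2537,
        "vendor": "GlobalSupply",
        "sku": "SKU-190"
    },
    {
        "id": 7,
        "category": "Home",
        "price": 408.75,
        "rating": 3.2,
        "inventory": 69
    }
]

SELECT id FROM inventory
[1, 2, 3, 4, 5, 6, 7]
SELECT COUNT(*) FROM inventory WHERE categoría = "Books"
1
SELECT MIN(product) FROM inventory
2537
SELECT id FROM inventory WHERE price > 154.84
[4, 5, 7]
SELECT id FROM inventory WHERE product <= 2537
[6]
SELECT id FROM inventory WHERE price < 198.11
[1]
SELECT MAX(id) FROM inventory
7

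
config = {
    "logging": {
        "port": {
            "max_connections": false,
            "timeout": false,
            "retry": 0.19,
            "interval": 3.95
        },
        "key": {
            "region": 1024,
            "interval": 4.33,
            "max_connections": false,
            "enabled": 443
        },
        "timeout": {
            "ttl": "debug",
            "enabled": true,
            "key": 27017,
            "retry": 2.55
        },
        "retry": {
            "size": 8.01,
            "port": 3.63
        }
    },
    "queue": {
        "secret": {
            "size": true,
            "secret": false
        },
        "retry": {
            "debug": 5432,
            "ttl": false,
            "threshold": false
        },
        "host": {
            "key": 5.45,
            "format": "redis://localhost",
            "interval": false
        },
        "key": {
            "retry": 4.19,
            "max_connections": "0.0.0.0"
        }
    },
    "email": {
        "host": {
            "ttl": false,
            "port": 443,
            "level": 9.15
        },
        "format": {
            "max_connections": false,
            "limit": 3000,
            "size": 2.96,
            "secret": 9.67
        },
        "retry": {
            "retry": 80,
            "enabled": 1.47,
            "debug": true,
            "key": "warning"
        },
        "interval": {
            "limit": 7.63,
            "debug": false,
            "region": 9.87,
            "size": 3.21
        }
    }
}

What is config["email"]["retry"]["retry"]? 80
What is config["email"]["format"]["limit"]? 3000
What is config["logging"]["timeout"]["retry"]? 2.55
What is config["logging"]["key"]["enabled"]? 443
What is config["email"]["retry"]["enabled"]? 1.47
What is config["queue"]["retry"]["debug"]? 5432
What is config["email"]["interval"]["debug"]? False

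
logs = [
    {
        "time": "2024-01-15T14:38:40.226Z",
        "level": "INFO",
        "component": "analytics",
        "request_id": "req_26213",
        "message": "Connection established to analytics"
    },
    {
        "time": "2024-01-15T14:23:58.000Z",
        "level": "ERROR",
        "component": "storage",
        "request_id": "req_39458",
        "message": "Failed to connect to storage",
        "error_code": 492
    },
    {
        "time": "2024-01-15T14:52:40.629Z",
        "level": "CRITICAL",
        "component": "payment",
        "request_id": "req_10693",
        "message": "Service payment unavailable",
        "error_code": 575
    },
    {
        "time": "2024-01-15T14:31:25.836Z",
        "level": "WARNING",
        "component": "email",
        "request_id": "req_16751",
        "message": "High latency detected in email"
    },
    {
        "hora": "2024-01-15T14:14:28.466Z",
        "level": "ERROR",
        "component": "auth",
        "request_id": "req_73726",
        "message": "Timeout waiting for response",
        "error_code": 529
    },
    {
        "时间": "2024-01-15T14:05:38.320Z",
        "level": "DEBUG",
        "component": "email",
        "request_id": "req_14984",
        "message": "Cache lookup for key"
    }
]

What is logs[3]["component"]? "email"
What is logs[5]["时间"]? "2024-01-15T14:05:38.320Z"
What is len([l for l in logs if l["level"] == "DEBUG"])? 1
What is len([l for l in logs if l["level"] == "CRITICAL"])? 1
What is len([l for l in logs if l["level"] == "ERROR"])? 2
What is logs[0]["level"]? "INFO"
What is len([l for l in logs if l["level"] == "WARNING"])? 1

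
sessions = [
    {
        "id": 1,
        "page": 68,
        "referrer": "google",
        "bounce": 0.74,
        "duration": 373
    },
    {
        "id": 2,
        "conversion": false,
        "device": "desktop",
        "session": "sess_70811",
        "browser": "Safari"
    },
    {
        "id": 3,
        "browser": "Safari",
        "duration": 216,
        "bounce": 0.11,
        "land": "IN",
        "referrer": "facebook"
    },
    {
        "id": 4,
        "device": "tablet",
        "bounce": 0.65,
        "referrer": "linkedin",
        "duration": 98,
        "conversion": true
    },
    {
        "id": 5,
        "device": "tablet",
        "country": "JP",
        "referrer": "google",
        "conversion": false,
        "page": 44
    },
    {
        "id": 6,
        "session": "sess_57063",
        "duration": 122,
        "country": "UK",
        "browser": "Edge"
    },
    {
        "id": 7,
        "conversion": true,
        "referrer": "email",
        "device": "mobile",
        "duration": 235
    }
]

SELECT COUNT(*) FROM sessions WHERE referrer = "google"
2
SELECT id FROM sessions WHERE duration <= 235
[3, 4, 6, 7]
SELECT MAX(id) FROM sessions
7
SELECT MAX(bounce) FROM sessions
0.74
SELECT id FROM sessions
[1, 2, 3, 4, 5, 6, 7]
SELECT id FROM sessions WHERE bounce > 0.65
[1]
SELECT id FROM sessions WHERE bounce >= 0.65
[1, 4]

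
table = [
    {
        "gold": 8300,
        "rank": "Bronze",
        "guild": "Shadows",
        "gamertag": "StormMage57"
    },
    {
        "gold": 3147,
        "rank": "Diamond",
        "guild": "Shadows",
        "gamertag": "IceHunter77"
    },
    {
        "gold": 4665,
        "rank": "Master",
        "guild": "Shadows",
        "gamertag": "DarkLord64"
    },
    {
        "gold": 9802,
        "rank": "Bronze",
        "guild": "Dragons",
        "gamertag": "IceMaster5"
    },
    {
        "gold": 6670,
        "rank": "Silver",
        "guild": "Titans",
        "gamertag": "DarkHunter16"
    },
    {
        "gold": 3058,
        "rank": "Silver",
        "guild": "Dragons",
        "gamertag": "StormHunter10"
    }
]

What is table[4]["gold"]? 6670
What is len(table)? 6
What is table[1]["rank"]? "Diamond"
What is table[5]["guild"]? "Dragons"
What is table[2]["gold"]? 4665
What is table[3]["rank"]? "Bronze"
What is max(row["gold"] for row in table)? 9802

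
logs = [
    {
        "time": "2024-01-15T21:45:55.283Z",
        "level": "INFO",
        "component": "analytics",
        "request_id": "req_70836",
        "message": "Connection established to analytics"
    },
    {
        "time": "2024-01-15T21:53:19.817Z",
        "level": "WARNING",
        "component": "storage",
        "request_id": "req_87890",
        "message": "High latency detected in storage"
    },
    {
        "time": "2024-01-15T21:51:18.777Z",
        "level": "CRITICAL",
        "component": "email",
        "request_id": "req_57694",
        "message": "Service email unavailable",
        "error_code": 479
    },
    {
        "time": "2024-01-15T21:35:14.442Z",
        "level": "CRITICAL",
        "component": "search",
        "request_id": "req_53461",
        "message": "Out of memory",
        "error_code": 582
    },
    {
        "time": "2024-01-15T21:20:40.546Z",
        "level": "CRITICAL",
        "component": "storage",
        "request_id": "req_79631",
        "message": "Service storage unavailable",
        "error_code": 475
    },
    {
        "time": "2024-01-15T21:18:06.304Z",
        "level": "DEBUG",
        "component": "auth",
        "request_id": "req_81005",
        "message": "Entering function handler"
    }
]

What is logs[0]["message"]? "Connection established to analytics"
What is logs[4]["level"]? "CRITICAL"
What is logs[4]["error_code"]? 475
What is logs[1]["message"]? "High latency detected in storage"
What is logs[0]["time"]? "2024-01-15T21:45:55.283Z"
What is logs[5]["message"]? "Entering function handler"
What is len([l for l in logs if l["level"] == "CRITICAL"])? 3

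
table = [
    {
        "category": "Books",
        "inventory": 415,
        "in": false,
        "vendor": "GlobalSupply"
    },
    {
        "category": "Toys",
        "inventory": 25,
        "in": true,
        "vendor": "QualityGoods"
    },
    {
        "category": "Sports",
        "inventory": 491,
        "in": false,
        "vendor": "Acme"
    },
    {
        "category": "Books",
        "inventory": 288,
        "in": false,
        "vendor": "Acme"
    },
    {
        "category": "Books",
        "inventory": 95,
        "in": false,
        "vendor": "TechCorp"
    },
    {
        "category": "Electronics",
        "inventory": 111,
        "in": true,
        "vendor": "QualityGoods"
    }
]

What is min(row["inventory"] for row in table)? 25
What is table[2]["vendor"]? "Acme"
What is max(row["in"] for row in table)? True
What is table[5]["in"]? True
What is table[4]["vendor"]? "TechCorp"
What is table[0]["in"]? False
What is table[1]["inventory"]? 25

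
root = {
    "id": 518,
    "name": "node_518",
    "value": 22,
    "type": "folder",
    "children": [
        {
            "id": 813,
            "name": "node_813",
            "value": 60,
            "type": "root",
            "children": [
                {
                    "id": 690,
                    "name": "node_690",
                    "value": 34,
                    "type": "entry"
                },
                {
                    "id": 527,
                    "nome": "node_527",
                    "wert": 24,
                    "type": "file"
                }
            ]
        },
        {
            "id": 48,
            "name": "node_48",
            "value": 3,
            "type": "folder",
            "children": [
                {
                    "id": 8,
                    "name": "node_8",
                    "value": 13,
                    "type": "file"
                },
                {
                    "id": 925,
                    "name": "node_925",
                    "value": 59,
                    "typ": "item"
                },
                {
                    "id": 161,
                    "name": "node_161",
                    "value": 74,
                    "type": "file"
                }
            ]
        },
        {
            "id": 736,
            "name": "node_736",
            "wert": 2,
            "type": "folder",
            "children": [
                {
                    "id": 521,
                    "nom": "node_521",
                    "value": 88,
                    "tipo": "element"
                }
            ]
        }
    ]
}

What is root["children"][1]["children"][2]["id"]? 161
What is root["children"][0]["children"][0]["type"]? "entry"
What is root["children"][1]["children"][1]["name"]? "node_925"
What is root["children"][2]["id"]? 736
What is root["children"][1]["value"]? 3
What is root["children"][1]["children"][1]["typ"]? "item"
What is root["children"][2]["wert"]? 2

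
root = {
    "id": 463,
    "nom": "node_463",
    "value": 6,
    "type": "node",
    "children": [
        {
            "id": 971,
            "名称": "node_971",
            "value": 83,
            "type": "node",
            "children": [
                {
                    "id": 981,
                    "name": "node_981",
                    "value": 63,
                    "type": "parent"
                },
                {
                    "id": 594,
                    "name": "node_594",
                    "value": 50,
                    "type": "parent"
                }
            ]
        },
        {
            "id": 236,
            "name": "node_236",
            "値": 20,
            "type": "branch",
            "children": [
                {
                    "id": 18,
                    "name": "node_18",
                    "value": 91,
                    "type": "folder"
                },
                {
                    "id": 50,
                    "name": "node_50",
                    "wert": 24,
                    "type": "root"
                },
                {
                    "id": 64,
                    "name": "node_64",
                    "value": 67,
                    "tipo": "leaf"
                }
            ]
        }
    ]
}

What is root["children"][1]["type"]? "branch"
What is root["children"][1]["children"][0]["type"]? "folder"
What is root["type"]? "node"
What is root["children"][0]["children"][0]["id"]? 981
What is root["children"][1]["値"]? 20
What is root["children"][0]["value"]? 83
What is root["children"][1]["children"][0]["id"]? 18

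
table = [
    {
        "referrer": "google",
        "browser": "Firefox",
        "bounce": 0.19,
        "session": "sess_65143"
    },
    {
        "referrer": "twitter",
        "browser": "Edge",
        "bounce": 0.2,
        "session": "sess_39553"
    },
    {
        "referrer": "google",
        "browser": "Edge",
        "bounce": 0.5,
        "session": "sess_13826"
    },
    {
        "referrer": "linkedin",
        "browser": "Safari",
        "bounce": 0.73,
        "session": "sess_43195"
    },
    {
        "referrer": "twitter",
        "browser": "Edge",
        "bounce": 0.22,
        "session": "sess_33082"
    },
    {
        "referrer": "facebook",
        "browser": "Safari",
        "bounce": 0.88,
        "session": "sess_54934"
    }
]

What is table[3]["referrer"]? "linkedin"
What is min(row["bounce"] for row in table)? 0.19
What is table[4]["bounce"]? 0.22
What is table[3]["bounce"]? 0.73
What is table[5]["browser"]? "Safari"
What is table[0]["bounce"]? 0.19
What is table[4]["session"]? "sess_33082"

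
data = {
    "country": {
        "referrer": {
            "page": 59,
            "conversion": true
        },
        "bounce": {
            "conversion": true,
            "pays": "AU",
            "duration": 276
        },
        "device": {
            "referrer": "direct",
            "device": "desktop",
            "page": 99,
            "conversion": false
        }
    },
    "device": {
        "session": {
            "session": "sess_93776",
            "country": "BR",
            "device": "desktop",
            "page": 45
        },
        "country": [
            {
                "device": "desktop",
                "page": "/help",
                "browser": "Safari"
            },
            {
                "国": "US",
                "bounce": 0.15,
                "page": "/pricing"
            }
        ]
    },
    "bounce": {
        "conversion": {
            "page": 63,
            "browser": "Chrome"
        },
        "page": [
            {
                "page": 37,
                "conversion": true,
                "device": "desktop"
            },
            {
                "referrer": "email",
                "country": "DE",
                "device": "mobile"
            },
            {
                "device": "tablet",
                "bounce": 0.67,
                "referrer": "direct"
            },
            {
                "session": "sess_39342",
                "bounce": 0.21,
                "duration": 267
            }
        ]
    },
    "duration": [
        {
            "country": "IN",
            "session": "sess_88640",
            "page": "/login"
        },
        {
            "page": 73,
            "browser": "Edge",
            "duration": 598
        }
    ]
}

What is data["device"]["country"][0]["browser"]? "Safari"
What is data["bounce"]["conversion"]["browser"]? "Chrome"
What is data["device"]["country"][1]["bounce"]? 0.15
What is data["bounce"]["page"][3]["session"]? "sess_39342"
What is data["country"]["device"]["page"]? 99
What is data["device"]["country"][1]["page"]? "/pricing"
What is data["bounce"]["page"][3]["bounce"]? 0.21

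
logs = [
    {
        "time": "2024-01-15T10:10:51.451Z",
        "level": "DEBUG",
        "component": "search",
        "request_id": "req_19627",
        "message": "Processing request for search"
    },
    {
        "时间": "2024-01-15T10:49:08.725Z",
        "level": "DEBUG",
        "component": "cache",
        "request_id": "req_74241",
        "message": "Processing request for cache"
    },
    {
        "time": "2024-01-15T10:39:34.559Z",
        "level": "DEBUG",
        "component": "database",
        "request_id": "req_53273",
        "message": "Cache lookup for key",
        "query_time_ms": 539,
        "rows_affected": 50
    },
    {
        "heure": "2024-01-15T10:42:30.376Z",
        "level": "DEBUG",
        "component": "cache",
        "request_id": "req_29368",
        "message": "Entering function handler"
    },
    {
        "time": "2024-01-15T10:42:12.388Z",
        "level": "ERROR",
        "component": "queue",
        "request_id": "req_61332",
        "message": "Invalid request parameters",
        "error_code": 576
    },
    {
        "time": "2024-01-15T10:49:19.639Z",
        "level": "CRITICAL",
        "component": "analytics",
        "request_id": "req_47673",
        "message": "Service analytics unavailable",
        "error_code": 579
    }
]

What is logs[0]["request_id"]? "req_19627"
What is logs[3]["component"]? "cache"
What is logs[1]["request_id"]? "req_74241"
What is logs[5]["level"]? "CRITICAL"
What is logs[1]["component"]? "cache"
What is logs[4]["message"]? "Invalid request parameters"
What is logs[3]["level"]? "DEBUG"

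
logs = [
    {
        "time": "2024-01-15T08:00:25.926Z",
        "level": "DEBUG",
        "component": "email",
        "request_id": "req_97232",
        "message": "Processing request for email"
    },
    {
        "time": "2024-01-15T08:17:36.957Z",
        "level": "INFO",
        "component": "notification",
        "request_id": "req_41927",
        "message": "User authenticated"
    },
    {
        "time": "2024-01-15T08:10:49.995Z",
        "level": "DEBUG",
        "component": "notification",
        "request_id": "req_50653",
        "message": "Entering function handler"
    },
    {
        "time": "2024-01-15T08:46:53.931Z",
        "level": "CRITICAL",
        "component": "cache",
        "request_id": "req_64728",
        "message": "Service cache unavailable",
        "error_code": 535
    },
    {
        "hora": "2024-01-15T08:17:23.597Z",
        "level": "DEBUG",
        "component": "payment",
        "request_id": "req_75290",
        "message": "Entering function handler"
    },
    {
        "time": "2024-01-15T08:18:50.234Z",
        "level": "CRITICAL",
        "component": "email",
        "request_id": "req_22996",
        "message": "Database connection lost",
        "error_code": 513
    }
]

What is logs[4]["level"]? "DEBUG"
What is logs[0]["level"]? "DEBUG"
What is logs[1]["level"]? "INFO"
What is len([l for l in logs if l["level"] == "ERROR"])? 0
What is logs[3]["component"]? "cache"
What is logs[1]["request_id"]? "req_41927"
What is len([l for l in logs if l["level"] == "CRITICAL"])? 2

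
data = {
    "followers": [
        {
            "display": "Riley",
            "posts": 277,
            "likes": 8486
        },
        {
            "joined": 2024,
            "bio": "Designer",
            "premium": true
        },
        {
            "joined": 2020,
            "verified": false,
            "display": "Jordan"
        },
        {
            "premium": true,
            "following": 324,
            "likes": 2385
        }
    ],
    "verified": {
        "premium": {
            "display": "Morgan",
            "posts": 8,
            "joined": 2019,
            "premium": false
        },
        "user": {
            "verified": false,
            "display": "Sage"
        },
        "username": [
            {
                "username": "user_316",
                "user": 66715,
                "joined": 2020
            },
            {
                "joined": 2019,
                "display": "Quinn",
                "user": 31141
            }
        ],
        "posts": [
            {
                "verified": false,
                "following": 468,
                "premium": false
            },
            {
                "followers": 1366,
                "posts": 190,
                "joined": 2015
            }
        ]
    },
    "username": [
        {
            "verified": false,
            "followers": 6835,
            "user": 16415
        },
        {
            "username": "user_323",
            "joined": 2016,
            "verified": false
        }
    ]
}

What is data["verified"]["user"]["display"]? "Sage"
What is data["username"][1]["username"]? "user_323"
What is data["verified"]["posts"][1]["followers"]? 1366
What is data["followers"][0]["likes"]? 8486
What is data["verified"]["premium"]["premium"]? False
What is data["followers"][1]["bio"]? "Designer"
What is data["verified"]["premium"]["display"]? "Morgan"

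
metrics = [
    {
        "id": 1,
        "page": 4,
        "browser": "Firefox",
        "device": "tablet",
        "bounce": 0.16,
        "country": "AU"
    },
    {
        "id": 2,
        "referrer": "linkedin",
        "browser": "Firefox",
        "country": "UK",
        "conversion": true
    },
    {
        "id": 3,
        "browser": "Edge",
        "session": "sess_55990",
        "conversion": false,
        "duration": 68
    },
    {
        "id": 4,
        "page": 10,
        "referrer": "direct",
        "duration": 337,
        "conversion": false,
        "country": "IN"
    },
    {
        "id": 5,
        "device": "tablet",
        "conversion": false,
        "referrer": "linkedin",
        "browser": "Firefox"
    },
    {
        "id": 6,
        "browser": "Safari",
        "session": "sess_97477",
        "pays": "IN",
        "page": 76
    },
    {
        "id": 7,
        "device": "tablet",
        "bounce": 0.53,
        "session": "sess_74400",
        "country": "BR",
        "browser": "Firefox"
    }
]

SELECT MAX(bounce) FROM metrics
0.53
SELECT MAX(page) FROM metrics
76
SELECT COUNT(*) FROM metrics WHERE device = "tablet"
3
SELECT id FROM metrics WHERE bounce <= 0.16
[1]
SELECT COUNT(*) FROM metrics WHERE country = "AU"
1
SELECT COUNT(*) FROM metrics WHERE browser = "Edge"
1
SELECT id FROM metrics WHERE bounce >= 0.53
[7]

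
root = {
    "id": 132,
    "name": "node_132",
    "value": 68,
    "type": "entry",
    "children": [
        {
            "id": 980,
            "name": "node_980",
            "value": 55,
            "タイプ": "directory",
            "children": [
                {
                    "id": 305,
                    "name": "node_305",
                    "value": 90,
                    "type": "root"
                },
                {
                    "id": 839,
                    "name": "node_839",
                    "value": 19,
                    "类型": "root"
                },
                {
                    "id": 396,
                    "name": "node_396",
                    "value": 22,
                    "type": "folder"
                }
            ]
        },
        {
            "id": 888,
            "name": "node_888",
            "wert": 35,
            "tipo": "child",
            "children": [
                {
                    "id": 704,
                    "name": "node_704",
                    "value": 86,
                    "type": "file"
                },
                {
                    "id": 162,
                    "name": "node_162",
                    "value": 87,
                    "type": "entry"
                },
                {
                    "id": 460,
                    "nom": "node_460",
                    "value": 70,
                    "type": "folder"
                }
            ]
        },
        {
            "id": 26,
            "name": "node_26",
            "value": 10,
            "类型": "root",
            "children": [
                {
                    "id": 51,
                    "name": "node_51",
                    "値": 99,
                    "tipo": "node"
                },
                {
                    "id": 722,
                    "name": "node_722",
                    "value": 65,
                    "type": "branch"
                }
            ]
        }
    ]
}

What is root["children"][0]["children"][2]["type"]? "folder"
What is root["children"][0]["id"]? 980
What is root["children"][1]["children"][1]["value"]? 87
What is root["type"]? "entry"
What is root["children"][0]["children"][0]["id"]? 305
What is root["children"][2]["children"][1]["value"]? 65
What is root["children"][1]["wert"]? 35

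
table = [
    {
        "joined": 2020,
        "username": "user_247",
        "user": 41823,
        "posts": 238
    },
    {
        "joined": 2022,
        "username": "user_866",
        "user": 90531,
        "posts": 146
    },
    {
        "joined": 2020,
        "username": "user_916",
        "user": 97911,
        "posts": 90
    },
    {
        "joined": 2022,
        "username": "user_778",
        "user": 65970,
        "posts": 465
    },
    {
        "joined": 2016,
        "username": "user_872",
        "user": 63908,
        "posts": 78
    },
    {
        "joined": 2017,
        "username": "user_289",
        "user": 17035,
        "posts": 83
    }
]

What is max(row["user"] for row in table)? 97911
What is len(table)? 6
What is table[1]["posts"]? 146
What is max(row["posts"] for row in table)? 465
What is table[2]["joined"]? 2020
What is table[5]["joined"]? 2017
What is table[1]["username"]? "user_866"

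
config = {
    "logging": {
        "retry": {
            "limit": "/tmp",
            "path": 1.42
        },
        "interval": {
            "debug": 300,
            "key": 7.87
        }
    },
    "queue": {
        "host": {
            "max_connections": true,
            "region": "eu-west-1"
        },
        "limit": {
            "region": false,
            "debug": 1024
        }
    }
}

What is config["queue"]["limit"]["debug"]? 1024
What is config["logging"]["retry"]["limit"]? "/tmp"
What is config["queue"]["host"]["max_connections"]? True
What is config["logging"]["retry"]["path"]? 1.42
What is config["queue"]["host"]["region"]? "eu-west-1"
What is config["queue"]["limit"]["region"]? False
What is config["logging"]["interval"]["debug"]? 300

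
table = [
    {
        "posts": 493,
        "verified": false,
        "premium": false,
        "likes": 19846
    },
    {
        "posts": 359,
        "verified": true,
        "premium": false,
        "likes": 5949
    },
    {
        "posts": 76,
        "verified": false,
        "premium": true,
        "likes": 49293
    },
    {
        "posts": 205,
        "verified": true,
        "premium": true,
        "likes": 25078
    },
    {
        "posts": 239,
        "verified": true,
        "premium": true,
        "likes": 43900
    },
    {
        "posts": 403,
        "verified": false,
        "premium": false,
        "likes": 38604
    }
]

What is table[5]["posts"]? 403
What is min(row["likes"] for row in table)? 5949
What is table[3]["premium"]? True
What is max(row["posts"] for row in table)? 493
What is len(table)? 6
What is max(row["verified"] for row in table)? True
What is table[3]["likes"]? 25078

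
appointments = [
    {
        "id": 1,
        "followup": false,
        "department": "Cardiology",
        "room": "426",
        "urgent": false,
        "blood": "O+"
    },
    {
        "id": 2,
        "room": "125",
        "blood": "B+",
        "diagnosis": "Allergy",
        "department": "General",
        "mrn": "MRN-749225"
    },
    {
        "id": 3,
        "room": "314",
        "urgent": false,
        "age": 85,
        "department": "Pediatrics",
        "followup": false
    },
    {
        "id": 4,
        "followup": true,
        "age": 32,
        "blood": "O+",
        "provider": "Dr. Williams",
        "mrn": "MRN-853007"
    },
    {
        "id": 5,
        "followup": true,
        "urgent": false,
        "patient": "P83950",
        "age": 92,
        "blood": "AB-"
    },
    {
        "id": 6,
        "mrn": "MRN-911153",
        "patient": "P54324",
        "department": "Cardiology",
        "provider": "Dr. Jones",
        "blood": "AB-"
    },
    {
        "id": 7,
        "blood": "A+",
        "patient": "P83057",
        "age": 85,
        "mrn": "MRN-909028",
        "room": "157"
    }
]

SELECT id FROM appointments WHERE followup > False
[4, 5]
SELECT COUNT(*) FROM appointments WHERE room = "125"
1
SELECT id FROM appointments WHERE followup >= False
[1, 3, 4, 5]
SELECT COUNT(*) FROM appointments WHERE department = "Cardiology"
2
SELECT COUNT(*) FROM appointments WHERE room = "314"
1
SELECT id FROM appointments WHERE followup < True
[1, 3]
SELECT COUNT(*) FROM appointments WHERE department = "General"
1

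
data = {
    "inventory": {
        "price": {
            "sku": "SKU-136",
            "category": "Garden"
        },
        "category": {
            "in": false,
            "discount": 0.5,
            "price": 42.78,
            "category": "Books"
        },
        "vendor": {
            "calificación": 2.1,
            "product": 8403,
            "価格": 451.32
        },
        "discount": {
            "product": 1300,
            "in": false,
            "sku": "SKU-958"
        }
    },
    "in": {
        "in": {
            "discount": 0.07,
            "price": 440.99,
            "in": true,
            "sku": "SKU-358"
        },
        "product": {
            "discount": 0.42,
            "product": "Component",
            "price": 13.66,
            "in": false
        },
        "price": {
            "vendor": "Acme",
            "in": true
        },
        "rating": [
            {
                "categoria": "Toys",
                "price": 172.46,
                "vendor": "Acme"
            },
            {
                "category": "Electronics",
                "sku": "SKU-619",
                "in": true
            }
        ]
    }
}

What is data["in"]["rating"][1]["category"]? "Electronics"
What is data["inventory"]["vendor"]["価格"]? 451.32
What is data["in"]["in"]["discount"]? 0.07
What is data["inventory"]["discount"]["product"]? 1300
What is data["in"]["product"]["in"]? False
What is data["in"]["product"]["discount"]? 0.42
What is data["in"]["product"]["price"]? 13.66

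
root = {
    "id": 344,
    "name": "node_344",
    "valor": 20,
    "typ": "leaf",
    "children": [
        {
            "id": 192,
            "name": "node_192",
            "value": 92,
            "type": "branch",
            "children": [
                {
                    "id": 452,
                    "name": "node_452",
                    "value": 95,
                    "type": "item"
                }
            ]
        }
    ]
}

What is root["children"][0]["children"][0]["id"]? 452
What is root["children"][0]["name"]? "node_192"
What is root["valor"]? 20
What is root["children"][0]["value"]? 92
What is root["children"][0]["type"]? "branch"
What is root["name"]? "node_344"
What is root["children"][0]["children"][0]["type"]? "item"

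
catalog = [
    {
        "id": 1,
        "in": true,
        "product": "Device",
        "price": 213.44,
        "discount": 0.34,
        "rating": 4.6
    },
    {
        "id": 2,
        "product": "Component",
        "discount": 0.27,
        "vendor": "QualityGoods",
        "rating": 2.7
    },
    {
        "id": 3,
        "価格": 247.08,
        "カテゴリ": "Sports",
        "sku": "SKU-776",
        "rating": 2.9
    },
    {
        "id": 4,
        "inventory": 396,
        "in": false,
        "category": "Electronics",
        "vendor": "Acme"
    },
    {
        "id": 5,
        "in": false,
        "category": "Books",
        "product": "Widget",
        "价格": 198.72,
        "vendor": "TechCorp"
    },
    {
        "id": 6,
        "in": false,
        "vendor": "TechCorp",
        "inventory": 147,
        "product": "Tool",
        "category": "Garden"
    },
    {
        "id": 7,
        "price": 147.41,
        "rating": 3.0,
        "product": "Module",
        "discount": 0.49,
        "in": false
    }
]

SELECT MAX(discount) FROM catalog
0.49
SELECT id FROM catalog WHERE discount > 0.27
[1, 7]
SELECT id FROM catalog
[1, 2, 3, 4, 5, 6, 7]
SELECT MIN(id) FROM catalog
1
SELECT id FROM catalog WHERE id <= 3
[1, 2, 3]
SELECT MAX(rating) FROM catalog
4.6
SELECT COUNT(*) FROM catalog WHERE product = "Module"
1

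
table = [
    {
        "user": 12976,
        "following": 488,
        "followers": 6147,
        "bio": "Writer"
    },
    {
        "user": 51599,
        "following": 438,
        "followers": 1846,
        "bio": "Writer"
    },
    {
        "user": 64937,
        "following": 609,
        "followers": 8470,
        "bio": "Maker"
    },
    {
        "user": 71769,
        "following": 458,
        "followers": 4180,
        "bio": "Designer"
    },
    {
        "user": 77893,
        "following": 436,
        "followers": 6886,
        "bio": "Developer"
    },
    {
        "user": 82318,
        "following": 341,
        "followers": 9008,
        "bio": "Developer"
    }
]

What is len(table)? 6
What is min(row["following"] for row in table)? 341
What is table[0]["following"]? 488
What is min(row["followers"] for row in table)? 1846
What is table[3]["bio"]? "Designer"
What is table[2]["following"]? 609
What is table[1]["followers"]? 1846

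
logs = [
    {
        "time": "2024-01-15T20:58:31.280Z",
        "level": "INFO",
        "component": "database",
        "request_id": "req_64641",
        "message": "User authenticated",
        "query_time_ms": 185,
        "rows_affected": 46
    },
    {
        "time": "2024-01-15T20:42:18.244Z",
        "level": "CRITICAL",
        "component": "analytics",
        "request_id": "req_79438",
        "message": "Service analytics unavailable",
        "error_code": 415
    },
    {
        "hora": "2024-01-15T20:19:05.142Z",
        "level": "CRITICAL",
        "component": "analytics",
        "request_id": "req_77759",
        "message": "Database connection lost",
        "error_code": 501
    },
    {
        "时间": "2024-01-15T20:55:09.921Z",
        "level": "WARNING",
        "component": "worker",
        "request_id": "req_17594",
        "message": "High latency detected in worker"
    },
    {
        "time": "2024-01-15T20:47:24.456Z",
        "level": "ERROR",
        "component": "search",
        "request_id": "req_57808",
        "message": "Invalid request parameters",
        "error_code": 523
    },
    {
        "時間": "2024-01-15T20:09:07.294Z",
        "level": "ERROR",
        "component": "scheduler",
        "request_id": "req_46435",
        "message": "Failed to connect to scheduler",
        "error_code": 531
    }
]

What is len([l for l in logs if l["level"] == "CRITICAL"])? 2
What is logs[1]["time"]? "2024-01-15T20:42:18.244Z"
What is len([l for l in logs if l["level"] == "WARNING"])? 1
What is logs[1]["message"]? "Service analytics unavailable"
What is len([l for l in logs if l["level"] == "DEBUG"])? 0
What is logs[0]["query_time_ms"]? 185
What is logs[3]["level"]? "WARNING"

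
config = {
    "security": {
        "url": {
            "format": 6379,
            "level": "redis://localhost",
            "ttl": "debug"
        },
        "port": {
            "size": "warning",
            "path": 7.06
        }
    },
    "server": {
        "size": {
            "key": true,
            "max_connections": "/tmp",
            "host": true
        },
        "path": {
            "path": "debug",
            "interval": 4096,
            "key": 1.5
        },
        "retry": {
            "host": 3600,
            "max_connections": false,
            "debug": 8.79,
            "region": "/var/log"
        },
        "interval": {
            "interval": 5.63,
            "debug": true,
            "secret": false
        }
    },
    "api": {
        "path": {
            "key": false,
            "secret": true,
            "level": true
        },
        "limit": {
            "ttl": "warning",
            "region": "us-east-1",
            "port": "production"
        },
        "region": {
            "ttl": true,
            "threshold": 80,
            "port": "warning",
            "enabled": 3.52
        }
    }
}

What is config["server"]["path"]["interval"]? 4096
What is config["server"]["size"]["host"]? True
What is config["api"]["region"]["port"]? "warning"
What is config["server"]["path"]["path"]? "debug"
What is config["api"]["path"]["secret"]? True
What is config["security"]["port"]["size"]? "warning"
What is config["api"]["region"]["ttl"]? True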